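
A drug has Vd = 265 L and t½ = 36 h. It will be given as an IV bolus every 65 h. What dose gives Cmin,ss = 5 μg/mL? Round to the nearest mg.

τ/t½ = 65/36 ≈ 1.8056, so f = (1/2)^(65/36) ≈ 0.286071.
Cmin,ss = (D/Vd)·f/(1−f), so D = Cmin,ss·Vd·(1−f)/f.
D = 5 × 265 × (1−f)/f ≈ 5 × 265 × 2.49564 ≈ 3306.72 mg.

3307 mg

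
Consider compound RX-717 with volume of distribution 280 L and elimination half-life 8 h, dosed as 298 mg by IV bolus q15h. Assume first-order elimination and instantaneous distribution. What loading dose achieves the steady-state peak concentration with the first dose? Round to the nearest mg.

f = (1/2)^(15/8) ≈ 0.272627; accumulation ratio R = 1/(1−f) ≈ 1.37481.
Loading dose to hit Cmax,ss on first dose: D_load = D_maint·R ≈ 298 × 1.37481 ≈ 409.69 mg.

410 mg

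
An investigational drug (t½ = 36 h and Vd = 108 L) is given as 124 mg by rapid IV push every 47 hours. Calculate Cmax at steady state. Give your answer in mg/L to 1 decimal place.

Over one 47-h interval, 47/36 ≈ 1.3056 half-lives elapse, leaving f ≈ 0.4046 of each dose.
At steady state, accumulation factor R = 1/(1 − e^(−kτ)) ≈ 1.6795.
Each bolus raises the concentration by D/Vd = 124/108 ≈ 1.148 mg/L.
Cmax,ss = C₀/(1 − f) ≈ 1.148/0.5954 ≈ 1.928 mg/L.

1.9 mg/L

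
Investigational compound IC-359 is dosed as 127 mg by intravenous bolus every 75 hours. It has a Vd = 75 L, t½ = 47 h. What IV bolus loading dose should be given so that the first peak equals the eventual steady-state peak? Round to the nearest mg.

f = (1/2)^(75/47) ≈ 0.330851; accumulation ratio R = 1/(1−f) ≈ 1.49444.
Loading dose to hit Cmax,ss on first dose: D_load = D_maint·R ≈ 127 × 1.49444 ≈ 189.79 mg.

190 mg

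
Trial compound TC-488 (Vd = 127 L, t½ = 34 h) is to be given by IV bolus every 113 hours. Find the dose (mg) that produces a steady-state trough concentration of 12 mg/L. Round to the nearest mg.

τ/t½ = 113/34 ≈ 3.3235, so f = (1/2)^(113/34) ≈ 0.099889.
Cmin,ss = (D/Vd)·f/(1−f), so D = Cmin,ss·Vd·(1−f)/f.
D = 12 × 127 × (1−f)/f ≈ 12 × 127 × 9.01111 ≈ 13732.93 mg.

13733 mg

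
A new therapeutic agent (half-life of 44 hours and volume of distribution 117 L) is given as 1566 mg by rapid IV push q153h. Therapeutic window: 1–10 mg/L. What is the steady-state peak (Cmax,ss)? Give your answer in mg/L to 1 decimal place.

Over one 153-h interval, 153/44 ≈ 3.4773 half-lives elapse, leaving f ≈ 0.0898 of each dose.
Accumulation ratio R = 1/(1 − f) ≈ 1/0.9102 ≈ 1.0987.
Each bolus raises the concentration by D/Vd = 1566/117 ≈ 13.385 mg/L.
Cmax,ss = C₀/(1 − f) ≈ 13.385/0.9102 ≈ 14.706 mg/L.
Peak 14.7 mg/L vs MTC 10 mg/L: exceeds toxic threshold.

14.7 mg/L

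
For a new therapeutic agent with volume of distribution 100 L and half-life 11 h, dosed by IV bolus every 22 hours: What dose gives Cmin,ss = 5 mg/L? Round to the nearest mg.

1500 mg

τ/t½ = 22/11 ≈ 2, so f = (1/2)^(22/11) ≈ 0.250000.
Cmin,ss = (D/Vd)·f/(1−f), so D = Cmin,ss·Vd·(1−f)/f.
D = 5 × 100 × (1−f)/f ≈ 5 × 100 × 3.00000 ≈ 1500.00 mg.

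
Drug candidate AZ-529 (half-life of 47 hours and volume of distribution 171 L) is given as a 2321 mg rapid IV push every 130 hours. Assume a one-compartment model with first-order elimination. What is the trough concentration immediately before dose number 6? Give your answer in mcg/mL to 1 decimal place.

2.3 mcg/mL

f = (1/2)^(τ/t½) = (1/2)^(130/47) ≈ 0.1470.
C₀ = D/Vd = 2321/171 ≈ 13.573 mcg/mL.
Before the 6th dose, 5 doses have been given. Superposition: Cmin = C₀·(f + f² + … + f^5).
≈ 13.573 × (0.1470 + 0.0216 + 0.0032 + 0.0005 + 0.0001) ≈ 13.573 × 0.1724 ≈ 2.340 mcg/mL.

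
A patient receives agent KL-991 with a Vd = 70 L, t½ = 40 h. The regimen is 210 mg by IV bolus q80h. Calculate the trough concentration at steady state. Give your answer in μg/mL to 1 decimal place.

1.0 μg/mL

τ = 80 h = 2 half-lives, so f = (1/2)^2 = 0.25.
At steady state, R = 1/(1 − 0.25) = 4/3.
Single-dose peak C₀ = D/Vd = 210/70 = 3 μg/mL.
Steady-state peak Cmax,ss = C₀·R = 3 × 4/3 ≈ 4.000 μg/mL.
Steady-state trough Cmin,ss = Cmax,ss·f ≈ 4.000 × 0.25 ≈ 1.000 μg/mL.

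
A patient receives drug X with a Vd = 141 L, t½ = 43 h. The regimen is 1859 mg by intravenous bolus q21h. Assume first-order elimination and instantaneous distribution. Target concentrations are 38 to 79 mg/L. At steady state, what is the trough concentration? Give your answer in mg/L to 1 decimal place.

τ/t½ = 21/43 ≈ 0.48837, so fraction remaining f = (1/2)^(21/43) ≈ 0.7128.
Accumulation ratio R = 1/(1 − f) ≈ 1/0.2872 ≈ 3.4819.
Single-dose peak C₀ = D/Vd = 1859/141 ≈ 13.184 mg/L.
Cmax,ss = C₀/(1 − f) ≈ 13.184/0.2872 ≈ 45.905 mg/L.
One interval later, Cmin,ss = Cmax,ss·e^(−kτ) ≈ 45.905 × 0.7128 ≈ 32.721 mg/L.
Trough 32.7 mg/L vs MEC 38 mg/L: subtherapeutic.

32.7 mg/L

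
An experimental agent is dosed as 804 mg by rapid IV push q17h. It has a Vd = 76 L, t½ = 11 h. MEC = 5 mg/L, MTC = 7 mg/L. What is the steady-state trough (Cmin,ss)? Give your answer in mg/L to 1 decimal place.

5.5 mg/L

Over one 17-h interval, 17/11 ≈ 1.5455 half-lives elapse, leaving f ≈ 0.3426 of each dose.
Accumulation ratio R = 1/(1 − f) ≈ 1/0.6574 ≈ 1.5211.
Each bolus raises the concentration by D/Vd = 804/76 ≈ 10.579 mg/L.
Cmax,ss = C₀/(1 − f) ≈ 10.579/0.6574 ≈ 16.092 mg/L.
One interval later, Cmin,ss = Cmax,ss·e^(−kτ) ≈ 16.092 × 0.3426 ≈ 5.513 mg/L.
Trough 5.5 mg/L vs MEC 5 mg/L: adequate.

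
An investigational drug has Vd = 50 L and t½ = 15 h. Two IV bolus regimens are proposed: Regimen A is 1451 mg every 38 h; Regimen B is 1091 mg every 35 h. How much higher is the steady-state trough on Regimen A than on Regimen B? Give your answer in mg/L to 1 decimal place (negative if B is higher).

Regimen A: f = (1/2)^(38/15) ≈ 0.1727; Cmin,ss = (1451/50)·f/(1−f) ≈ 6.058 mg/L.
Regimen B: f = (1/2)^(35/15) ≈ 0.1984; Cmin,ss = (1091/50)·f/(1−f) ≈ 5.401 mg/L.
Difference ≈ 6.058 − 5.401 ≈ 0.657 mg/L.

0.7 mg/L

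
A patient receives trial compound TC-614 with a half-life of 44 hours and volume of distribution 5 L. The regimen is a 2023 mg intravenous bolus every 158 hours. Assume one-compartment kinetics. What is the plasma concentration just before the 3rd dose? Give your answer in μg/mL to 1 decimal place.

f = (1/2)^(τ/t½) = (1/2)^(158/44) ≈ 0.0830.
C₀ = D/Vd = 2023/5 ≈ 404.600 μg/mL.
Before the 3rd dose, 2 doses have been given. Superposition: Cmin = C₀·(f + f²).
≈ 404.600 × (0.0830 + 0.0069) ≈ 404.600 × 0.0899 ≈ 36.374 μg/mL.

36.4 μg/mL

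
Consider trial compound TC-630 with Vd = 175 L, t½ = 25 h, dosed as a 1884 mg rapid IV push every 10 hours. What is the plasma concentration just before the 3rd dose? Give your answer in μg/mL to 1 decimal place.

14.3 μg/mL

f = (1/2)^(τ/t½) = (1/2)^(10/25) ≈ 0.7579.
C₀ = D/Vd = 1884/175 ≈ 10.766 μg/mL.
Before the 3rd dose, 2 doses have been given. Superposition: Cmin = C₀·(f + f²).
≈ 10.766 × (0.7579 + 0.5744) ≈ 10.766 × 1.3323 ≈ 14.344 μg/mL.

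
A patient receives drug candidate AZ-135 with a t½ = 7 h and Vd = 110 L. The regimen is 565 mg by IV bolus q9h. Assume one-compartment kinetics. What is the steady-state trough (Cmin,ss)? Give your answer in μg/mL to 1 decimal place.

τ/t½ = 9/7 ≈ 1.2857, so fraction remaining f = (1/2)^(9/7) ≈ 0.4102.
Single-dose peak C₀ = D/Vd = 565/110 ≈ 5.136 μg/mL.
Steady-state trough Cmin,ss = C₀·f/(1−f) ≈ 5.136 × 0.4102/0.5898 ≈ 3.572 μg/mL.

3.6 μg/mL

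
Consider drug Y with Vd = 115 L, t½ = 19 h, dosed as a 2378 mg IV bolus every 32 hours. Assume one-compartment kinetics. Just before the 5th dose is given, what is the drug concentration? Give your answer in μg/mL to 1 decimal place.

f = (1/2)^(τ/t½) = (1/2)^(32/19) ≈ 0.3112.
C₀ = D/Vd = 2378/115 ≈ 20.678 μg/mL.
Before the 5th dose, 4 doses have been given. Superposition: Cmin = C₀·(f + f² + … + f^4).
≈ 20.678 × (0.3112 + 0.0968 + 0.0301 + 0.0094) ≈ 20.678 × 0.4475 ≈ 9.253 μg/mL.

9.3 μg/mL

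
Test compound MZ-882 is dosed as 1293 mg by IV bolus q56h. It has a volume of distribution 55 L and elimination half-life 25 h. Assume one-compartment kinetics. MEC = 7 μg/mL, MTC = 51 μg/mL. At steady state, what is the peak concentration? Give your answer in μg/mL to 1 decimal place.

Over one 56-h interval, 56/25 ≈ 2.24 half-lives elapse, leaving f ≈ 0.2117 of each dose.
At steady state, accumulation factor R = 1/(1 − e^(−kτ)) ≈ 1.2686.
Each bolus raises the concentration by D/Vd = 1293/55 ≈ 23.509 μg/mL.
Cmax,ss = C₀/(1 − f) ≈ 23.509/0.7883 ≈ 29.822 μg/mL.
Peak 29.8 μg/mL vs MTC 51 μg/mL: below toxic threshold.

29.8 μg/mL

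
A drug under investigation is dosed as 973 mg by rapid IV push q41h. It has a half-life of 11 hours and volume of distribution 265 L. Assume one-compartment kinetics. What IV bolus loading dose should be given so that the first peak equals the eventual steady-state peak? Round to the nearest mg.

1052 mg

f = (1/2)^(41/11) ≈ 0.075506; accumulation ratio R = 1/(1−f) ≈ 1.08167.
Loading dose to hit Cmax,ss on first dose: D_load = D_maint·R ≈ 973 × 1.08167 ≈ 1052.46 mg.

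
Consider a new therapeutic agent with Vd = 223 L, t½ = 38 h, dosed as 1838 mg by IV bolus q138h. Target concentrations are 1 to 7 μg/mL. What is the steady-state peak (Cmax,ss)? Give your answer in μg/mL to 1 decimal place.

9.0 μg/mL

k = ln2/t½ = ln2/38 ≈ 0.018241 h⁻¹; fraction remaining f = e^(−kτ) = e^(−0.018241×138) ≈ 0.0807.
Accumulation ratio R = 1/(1 − f) ≈ 1/0.9193 ≈ 1.0878.
Each bolus raises the concentration by D/Vd = 1838/223 ≈ 8.242 μg/mL.
Steady-state peak Cmax,ss = C₀·R ≈ 8.242 × 1.0878 ≈ 8.966 μg/mL.
Peak 9.0 μg/mL vs MTC 7 μg/mL: exceeds toxic threshold.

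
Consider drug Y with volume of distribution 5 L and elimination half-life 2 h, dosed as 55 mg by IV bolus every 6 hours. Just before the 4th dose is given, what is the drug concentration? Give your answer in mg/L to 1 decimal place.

f = (1/2)^(τ/t½) = (1/2)^(6/2) ≈ 0.1250.
C₀ = D/Vd = 55/5 ≈ 11.000 mg/L.
Before the 4th dose, 3 doses have been given. Superposition: Cmin = C₀·(f + f² + … + f^3).
≈ 11.000 × (0.1250 + 0.0156 + 0.0020) ≈ 11.000 × 0.1426 ≈ 1.569 mg/L.

1.6 mg/L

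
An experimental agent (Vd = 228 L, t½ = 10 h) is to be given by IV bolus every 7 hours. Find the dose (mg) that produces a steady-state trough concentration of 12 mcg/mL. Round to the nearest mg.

1709 mg

τ/t½ = 7/10 ≈ 0.7, so f = (1/2)^(7/10) ≈ 0.615572.
Cmin,ss = (D/Vd)·f/(1−f), so D = Cmin,ss·Vd·(1−f)/f.
D = 12 × 228 × (1−f)/f ≈ 12 × 228 × 0.62451 ≈ 1708.66 mg.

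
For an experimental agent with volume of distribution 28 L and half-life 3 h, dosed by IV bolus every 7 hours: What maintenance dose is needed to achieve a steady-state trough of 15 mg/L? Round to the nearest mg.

1697 mg

τ/t½ = 7/3 ≈ 2.3333, so f = (1/2)^(7/3) ≈ 0.198425.
Cmin,ss = (D/Vd)·f/(1−f), so D = Cmin,ss·Vd·(1−f)/f.
D = 15 × 28 × (1−f)/f ≈ 15 × 28 × 4.03969 ≈ 1696.67 mg.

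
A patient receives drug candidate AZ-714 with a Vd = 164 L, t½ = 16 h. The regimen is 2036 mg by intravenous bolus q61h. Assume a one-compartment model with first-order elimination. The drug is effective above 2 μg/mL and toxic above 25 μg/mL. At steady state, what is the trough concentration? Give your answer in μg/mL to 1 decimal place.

1.0 μg/mL

τ/t½ = 61/16 ≈ 3.8125, so fraction remaining f = (1/2)^(61/16) ≈ 0.0712.
Accumulation ratio R = 1/(1 − f) ≈ 1/0.9288 ≈ 1.0767.
Each bolus raises the concentration by D/Vd = 2036/164 ≈ 12.415 μg/mL.
Cmax,ss = C₀/(1 − f) ≈ 12.415/0.9288 ≈ 13.367 μg/mL.
Steady-state trough Cmin,ss = Cmax,ss·f ≈ 13.367 × 0.0712 ≈ 0.952 μg/mL.
Trough 1.0 μg/mL vs MEC 2 μg/mL: subtherapeutic.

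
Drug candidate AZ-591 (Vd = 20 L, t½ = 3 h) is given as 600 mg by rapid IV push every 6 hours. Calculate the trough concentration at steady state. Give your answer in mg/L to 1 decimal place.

10.0 mg/L

τ = 6 h = 2 half-lives, so f = (1/2)^2 = 0.25.
Accumulation ratio R = 1/(1 − f) = 1/0.75 = 4/3.
Single-dose peak C₀ = D/Vd = 600/20 = 30 mg/L.
Steady-state peak Cmax,ss = C₀·R = 30 × 4/3 ≈ 40.000 mg/L.
Steady-state trough Cmin,ss = Cmax,ss·f ≈ 40.000 × 0.25 ≈ 10.000 mg/L.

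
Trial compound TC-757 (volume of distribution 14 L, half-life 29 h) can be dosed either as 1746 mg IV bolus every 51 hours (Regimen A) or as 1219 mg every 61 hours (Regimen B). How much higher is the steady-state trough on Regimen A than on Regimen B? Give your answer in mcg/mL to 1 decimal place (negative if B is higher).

Regimen A: f = (1/2)^(51/29) ≈ 0.2955; Cmin,ss = (1746/14)·f/(1−f) ≈ 52.311 mcg/mL.
Regimen B: f = (1/2)^(61/29) ≈ 0.2327; Cmin,ss = (1219/14)·f/(1−f) ≈ 26.406 mcg/mL.
Difference ≈ 52.311 − 26.406 ≈ 25.905 mcg/mL.

25.9 mcg/mL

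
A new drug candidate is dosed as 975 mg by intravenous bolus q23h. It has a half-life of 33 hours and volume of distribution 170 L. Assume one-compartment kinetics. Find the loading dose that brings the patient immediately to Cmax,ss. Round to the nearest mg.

f = (1/2)^(23/33) ≈ 0.616867; accumulation ratio R = 1/(1−f) ≈ 2.61006.
Loading dose to hit Cmax,ss on first dose: D_load = D_maint·R ≈ 975 × 2.61006 ≈ 2544.81 mg.

2545 mg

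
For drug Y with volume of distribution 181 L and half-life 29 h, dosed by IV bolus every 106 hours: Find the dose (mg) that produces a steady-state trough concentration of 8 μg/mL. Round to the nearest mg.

τ/t½ = 106/29 ≈ 3.6552, so f = (1/2)^(106/29) ≈ 0.079375.
Cmin,ss = (D/Vd)·f/(1−f), so D = Cmin,ss·Vd·(1−f)/f.
D = 8 × 181 × (1−f)/f ≈ 8 × 181 × 11.59843 ≈ 16794.53 mg.

16795 mg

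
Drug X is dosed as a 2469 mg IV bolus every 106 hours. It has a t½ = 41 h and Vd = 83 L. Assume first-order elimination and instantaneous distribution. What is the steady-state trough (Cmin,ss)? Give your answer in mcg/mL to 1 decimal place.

5.9 mcg/mL

k = ln2/t½ = ln2/41 ≈ 0.016906 h⁻¹; fraction remaining f = e^(−kτ) = e^(−0.016906×106) ≈ 0.1666.
Each bolus raises the concentration by D/Vd = 2469/83 ≈ 29.747 mcg/mL.
Steady-state trough Cmin,ss = C₀·f/(1−f) ≈ 29.747 × 0.1666/0.8334 ≈ 5.947 mcg/mL.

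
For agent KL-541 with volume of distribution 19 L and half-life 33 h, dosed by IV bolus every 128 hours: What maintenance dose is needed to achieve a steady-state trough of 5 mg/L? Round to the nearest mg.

τ/t½ = 128/33 ≈ 3.8788, so f = (1/2)^(128/33) ≈ 0.067978.
Cmin,ss = (D/Vd)·f/(1−f), so D = Cmin,ss·Vd·(1−f)/f.
D = 5 × 19 × (1−f)/f ≈ 5 × 19 × 13.71064 ≈ 1302.51 mg.

1303 mg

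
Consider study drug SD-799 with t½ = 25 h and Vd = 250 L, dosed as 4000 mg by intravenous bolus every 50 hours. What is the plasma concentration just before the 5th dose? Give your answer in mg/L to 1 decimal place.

5.3 mg/L

f = (1/2)^(τ/t½) = (1/2)^(50/25) ≈ 0.2500.
C₀ = D/Vd = 4000/250 ≈ 16.000 mg/L.
Before the 5th dose, 4 doses have been given. Superposition: Cmin = C₀·(f + f² + … + f^4).
≈ 16.000 × (0.2500 + 0.0625 + 0.0156 + 0.0039) ≈ 16.000 × 0.3320 ≈ 5.312 mg/L.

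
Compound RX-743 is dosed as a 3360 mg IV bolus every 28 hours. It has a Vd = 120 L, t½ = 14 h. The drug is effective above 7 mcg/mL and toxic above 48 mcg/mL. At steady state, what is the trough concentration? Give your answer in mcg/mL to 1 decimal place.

9.3 mcg/mL

τ = 28 h = 2 half-lives, so f = (1/2)^2 = 0.25.
Accumulation ratio R = 1/(1 − f) = 1/0.75 = 4/3.
Single-dose peak C₀ = D/Vd = 3360/120 = 28 mcg/mL.
Steady-state peak Cmax,ss = C₀·R = 28 × 4/3 ≈ 37.333 mcg/mL.
Steady-state trough Cmin,ss = Cmax,ss·f ≈ 37.333 × 0.25 ≈ 9.333 mcg/mL.
Trough 9.3 mcg/mL vs MEC 7 mcg/mL: adequate.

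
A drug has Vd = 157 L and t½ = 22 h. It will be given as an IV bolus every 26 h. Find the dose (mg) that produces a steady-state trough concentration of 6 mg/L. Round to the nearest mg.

τ/t½ = 26/22 ≈ 1.1818, so f = (1/2)^(26/22) ≈ 0.440796.
Cmin,ss = (D/Vd)·f/(1−f), so D = Cmin,ss·Vd·(1−f)/f.
D = 6 × 157 × (1−f)/f ≈ 6 × 157 × 1.26862 ≈ 1195.04 mg.

1195 mg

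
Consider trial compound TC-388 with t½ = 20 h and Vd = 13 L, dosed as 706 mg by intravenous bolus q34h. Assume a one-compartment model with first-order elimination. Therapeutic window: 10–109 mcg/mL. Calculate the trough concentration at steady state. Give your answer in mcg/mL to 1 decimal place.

τ/t½ = 34/20 ≈ 1.7, so fraction remaining f = (1/2)^(34/20) ≈ 0.3078.
Single-dose peak C₀ = D/Vd = 706/13 ≈ 54.308 mcg/mL.
Steady-state trough Cmin,ss = C₀·f/(1−f) ≈ 54.308 × 0.3078/0.6922 ≈ 24.149 mcg/mL.
Trough 24.1 mcg/mL vs MEC 10 mcg/mL: adequate.

24.1 mcg/mL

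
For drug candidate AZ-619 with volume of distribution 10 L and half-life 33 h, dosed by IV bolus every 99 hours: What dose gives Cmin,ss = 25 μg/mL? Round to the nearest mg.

τ/t½ = 99/33 ≈ 3, so f = (1/2)^(99/33) ≈ 0.125000.
Cmin,ss = (D/Vd)·f/(1−f), so D = Cmin,ss·Vd·(1−f)/f.
D = 25 × 10 × (1−f)/f ≈ 25 × 10 × 7.00000 ≈ 1750.00 mg.

1750 mg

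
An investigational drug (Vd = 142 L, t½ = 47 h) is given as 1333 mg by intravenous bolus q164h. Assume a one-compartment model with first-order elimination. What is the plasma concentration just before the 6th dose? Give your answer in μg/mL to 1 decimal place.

f = (1/2)^(τ/t½) = (1/2)^(164/47) ≈ 0.0890.
C₀ = D/Vd = 1333/142 ≈ 9.387 μg/mL.
Before the 6th dose, 5 doses have been given. Superposition: Cmin = C₀·(f + f² + … + f^5).
≈ 9.387 × (0.0890 + 0.0079 + 0.0007 + 0.0001 + 0.0000) ≈ 9.387 × 0.0977 ≈ 0.917 μg/mL.

0.9 μg/mL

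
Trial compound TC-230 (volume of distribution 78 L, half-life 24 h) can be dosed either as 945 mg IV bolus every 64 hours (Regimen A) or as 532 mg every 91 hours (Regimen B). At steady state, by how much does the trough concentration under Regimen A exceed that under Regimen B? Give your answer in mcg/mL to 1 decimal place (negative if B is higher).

Regimen A: f = (1/2)^(64/24) ≈ 0.1575; Cmin,ss = (945/78)·f/(1−f) ≈ 2.265 mcg/mL.
Regimen B: f = (1/2)^(91/24) ≈ 0.0722; Cmin,ss = (532/78)·f/(1−f) ≈ 0.531 mcg/mL.
Difference ≈ 2.265 − 0.531 ≈ 1.734 mcg/mL.

1.7 mcg/mL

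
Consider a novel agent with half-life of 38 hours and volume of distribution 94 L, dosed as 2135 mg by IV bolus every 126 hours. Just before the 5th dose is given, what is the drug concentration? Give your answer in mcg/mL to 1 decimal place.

2.5 mcg/mL

f = (1/2)^(τ/t½) = (1/2)^(126/38) ≈ 0.1004.
C₀ = D/Vd = 2135/94 ≈ 22.713 mcg/mL.
Before the 5th dose, 4 doses have been given. Superposition: Cmin = C₀·(f + f² + … + f^4).
≈ 22.713 × (0.1004 + 0.0101 + 0.0010 + 0.0001) ≈ 22.713 × 0.1116 ≈ 2.535 mcg/mL.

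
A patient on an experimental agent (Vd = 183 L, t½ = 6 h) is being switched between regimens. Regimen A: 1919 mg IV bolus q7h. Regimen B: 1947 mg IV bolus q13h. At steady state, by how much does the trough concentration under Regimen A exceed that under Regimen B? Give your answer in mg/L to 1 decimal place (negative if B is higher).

5.4 mg/L

Regimen A: f = (1/2)^(7/6) ≈ 0.4454; Cmin,ss = (1919/183)·f/(1−f) ≈ 8.422 mg/L.
Regimen B: f = (1/2)^(13/6) ≈ 0.2227; Cmin,ss = (1947/183)·f/(1−f) ≈ 3.048 mg/L.
Difference ≈ 8.422 − 3.048 ≈ 5.374 mg/L.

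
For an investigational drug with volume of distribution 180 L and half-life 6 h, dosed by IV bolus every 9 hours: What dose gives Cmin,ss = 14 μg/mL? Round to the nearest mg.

4608 mg

τ/t½ = 9/6 ≈ 1.5, so f = (1/2)^(9/6) ≈ 0.353553.
Cmin,ss = (D/Vd)·f/(1−f), so D = Cmin,ss·Vd·(1−f)/f.
D = 14 × 180 × (1−f)/f ≈ 14 × 180 × 1.82843 ≈ 4607.64 mg.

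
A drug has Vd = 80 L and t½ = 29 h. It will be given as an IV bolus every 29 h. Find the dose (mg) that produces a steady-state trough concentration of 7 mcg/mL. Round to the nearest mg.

560 mg

τ/t½ = 29/29 ≈ 1, so f = (1/2)^(29/29) ≈ 0.500000.
Cmin,ss = (D/Vd)·f/(1−f), so D = Cmin,ss·Vd·(1−f)/f.
D = 7 × 80 × (1−f)/f ≈ 7 × 80 × 1.00000 ≈ 560.00 mg.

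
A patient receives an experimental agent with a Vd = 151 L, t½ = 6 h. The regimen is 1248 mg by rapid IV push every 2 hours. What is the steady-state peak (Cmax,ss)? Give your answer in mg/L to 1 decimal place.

40.1 mg/L

k = ln2/t½ = ln2/6 ≈ 0.115525 h⁻¹; fraction remaining f = e^(−kτ) = e^(−0.115525×2) ≈ 0.7937.
At steady state, accumulation factor R = 1/(1 − e^(−kτ)) ≈ 4.8473.
Each bolus raises the concentration by D/Vd = 1248/151 ≈ 8.265 mg/L.
Steady-state peak Cmax,ss = C₀·R ≈ 8.265 × 4.8473 ≈ 40.063 mg/L.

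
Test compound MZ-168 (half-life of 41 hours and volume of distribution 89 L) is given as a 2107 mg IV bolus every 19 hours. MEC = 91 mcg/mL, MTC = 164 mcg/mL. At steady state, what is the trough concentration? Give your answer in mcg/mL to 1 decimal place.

k = ln2/t½ = ln2/41 ≈ 0.016906 h⁻¹; fraction remaining f = e^(−kτ) = e^(−0.016906×19) ≈ 0.7253.
Each bolus raises the concentration by D/Vd = 2107/89 ≈ 23.674 mcg/mL.
Steady-state trough Cmin,ss = C₀·f/(1−f) ≈ 23.674 × 0.7253/0.2747 ≈ 62.507 mcg/mL.
Trough 62.5 mcg/mL vs MEC 91 mcg/mL: subtherapeutic.

62.5 mcg/mL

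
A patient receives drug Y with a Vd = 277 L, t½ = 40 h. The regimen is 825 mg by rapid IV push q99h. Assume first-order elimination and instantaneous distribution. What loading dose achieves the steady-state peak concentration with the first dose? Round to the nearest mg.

1006 mg

f = (1/2)^(99/40) ≈ 0.179867; accumulation ratio R = 1/(1−f) ≈ 1.21931.
Loading dose to hit Cmax,ss on first dose: D_load = D_maint·R ≈ 825 × 1.21931 ≈ 1005.93 mg.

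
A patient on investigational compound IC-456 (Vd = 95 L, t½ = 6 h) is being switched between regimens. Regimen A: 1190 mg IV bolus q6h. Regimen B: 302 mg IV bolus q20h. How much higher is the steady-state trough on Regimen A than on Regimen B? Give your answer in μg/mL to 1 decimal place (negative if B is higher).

Regimen A: f = (1/2)^(6/6) ≈ 0.5000; Cmin,ss = (1190/95)·f/(1−f) ≈ 12.526 μg/mL.
Regimen B: f = (1/2)^(20/6) ≈ 0.0992; Cmin,ss = (302/95)·f/(1−f) ≈ 0.350 μg/mL.
Difference ≈ 12.526 − 0.350 ≈ 12.176 μg/mL.

12.2 μg/mL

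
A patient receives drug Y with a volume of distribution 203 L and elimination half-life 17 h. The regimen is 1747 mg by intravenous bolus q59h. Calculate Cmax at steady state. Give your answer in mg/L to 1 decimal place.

9.5 mg/L

k = ln2/t½ = ln2/17 ≈ 0.040773 h⁻¹; fraction remaining f = e^(−kτ) = e^(−0.040773×59) ≈ 0.0902.
Accumulation ratio R = 1/(1 − f) ≈ 1/0.9098 ≈ 1.0991.
Single-dose peak C₀ = D/Vd = 1747/203 ≈ 8.606 mg/L.
Cmax,ss = C₀/(1 − f) ≈ 8.606/0.9098 ≈ 9.459 mg/L.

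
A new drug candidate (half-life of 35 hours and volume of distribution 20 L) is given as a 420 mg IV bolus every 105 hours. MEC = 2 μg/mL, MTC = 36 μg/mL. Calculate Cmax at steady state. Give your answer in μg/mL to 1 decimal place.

24.0 μg/mL

The dosing interval is 3 half-lives, so f = 2^(−3) = 0.125.
Accumulation ratio R = 1/(1 − f) = 1/0.875 = 8/7.
Single-dose peak C₀ = D/Vd = 420/20 = 21 μg/mL.
Steady-state peak Cmax,ss = C₀·R = 21 × 8/7 ≈ 24.000 μg/mL.
Peak 24.0 μg/mL vs MTC 36 μg/mL: below toxic threshold.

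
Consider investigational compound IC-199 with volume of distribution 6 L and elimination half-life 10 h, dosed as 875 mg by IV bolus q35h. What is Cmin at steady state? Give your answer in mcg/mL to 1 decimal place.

14.1 mcg/mL

Over one 35-h interval, 35/10 ≈ 3.5 half-lives elapse, leaving f ≈ 0.0884 of each dose.
Each bolus raises the concentration by D/Vd = 875/6 ≈ 145.833 mcg/mL.
Steady-state trough Cmin,ss = C₀·f/(1−f) ≈ 145.833 × 0.0884/0.9116 ≈ 14.142 mcg/mL.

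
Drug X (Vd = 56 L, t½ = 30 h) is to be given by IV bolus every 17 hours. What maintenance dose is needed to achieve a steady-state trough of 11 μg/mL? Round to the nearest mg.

296 mg

τ/t½ = 17/30 ≈ 0.56667, so f = (1/2)^(17/30) ≈ 0.675175.
Cmin,ss = (D/Vd)·f/(1−f), so D = Cmin,ss·Vd·(1−f)/f.
D = 11 × 56 × (1−f)/f ≈ 11 × 56 × 0.48110 ≈ 296.36 mg.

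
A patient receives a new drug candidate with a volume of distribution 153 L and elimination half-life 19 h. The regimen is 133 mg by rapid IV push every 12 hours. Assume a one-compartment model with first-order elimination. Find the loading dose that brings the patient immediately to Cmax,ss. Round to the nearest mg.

f = (1/2)^(12/19) ≈ 0.645470; accumulation ratio R = 1/(1−f) ≈ 2.82064.
Loading dose to hit Cmax,ss on first dose: D_load = D_maint·R ≈ 133 × 2.82064 ≈ 375.15 mg.

375 mg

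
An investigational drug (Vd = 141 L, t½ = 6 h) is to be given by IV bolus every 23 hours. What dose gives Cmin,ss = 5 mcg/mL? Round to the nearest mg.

9344 mg

τ/t½ = 23/6 ≈ 3.8333, so f = (1/2)^(23/6) ≈ 0.070154.
Cmin,ss = (D/Vd)·f/(1−f), so D = Cmin,ss·Vd·(1−f)/f.
D = 5 × 141 × (1−f)/f ≈ 5 × 141 × 13.25435 ≈ 9344.32 mg.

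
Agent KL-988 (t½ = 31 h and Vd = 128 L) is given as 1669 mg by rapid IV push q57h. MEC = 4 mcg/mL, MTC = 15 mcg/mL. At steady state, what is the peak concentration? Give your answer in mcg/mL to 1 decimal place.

18.1 mcg/mL

k = ln2/t½ = ln2/31 ≈ 0.022360 h⁻¹; fraction remaining f = e^(−kτ) = e^(−0.022360×57) ≈ 0.2796.
At steady state, accumulation factor R = 1/(1 − e^(−kτ)) ≈ 1.3881.
Single-dose peak C₀ = D/Vd = 1669/128 ≈ 13.039 mcg/mL.
Steady-state peak Cmax,ss = C₀·R ≈ 13.039 × 1.3881 ≈ 18.099 mcg/mL.
Peak 18.1 mcg/mL vs MTC 15 mcg/mL: exceeds toxic threshold.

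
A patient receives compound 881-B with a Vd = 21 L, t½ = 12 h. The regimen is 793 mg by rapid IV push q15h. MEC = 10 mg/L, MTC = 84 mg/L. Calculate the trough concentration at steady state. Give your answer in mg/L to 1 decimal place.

Over one 15-h interval, 15/12 ≈ 1.25 half-lives elapse, leaving f ≈ 0.4204 of each dose.
Each bolus raises the concentration by D/Vd = 793/21 ≈ 37.762 mg/L.
Steady-state trough Cmin,ss = C₀·f/(1−f) ≈ 37.762 × 0.4204/0.5796 ≈ 27.390 mg/L.
Trough 27.4 mg/L vs MEC 10 mg/L: adequate.

27.4 mg/L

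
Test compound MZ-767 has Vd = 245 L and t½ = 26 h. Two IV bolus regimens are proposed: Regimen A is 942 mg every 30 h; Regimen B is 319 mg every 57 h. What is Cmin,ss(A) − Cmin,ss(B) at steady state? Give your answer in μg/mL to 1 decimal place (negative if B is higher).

2.8 μg/mL

Regimen A: f = (1/2)^(30/26) ≈ 0.4494; Cmin,ss = (942/245)·f/(1−f) ≈ 3.138 μg/mL.
Regimen B: f = (1/2)^(57/26) ≈ 0.2188; Cmin,ss = (319/245)·f/(1−f) ≈ 0.365 μg/mL.
Difference ≈ 3.138 − 0.365 ≈ 2.773 μg/mL.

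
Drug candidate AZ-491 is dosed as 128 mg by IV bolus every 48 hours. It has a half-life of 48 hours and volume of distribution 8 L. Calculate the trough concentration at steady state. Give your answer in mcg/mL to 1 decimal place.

The dosing interval is 1 half-life, so f = 2^(−1) = 0.5.
Accumulation ratio R = 1/(1 − f) = 1/0.5 = 2/1.
Single-dose peak C₀ = D/Vd = 128/8 = 16 mcg/mL.
Steady-state peak Cmax,ss = C₀·R = 16 × 2/1 ≈ 32.000 mcg/mL.
Steady-state trough Cmin,ss = Cmax,ss·f ≈ 32.000 × 0.5 ≈ 16.000 mcg/mL.

16.0 mcg/mL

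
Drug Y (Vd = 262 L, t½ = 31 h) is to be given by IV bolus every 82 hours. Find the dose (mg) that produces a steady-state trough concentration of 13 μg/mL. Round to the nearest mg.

17901 mg

τ/t½ = 82/31 ≈ 2.6452, so f = (1/2)^(82/31) ≈ 0.159855.
Cmin,ss = (D/Vd)·f/(1−f), so D = Cmin,ss·Vd·(1−f)/f.
D = 13 × 262 × (1−f)/f ≈ 13 × 262 × 5.25567 ≈ 17900.81 mg.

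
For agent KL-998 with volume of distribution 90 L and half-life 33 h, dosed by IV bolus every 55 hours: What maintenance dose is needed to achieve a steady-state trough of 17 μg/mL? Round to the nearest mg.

τ/t½ = 55/33 ≈ 1.6667, so f = (1/2)^(55/33) ≈ 0.314980.
Cmin,ss = (D/Vd)·f/(1−f), so D = Cmin,ss·Vd·(1−f)/f.
D = 17 × 90 × (1−f)/f ≈ 17 × 90 × 2.17480 ≈ 3327.44 mg.

3327 mg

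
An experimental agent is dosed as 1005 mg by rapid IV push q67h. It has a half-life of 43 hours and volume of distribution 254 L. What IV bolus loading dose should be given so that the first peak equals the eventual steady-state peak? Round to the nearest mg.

1522 mg

f = (1/2)^(67/43) ≈ 0.339589; accumulation ratio R = 1/(1−f) ≈ 1.51421.
Loading dose to hit Cmax,ss on first dose: D_load = D_maint·R ≈ 1005 × 1.51421 ≈ 1521.78 mg.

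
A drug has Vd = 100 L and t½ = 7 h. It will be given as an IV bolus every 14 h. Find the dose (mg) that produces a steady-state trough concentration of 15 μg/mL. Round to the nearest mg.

τ/t½ = 14/7 ≈ 2, so f = (1/2)^(14/7) ≈ 0.250000.
Cmin,ss = (D/Vd)·f/(1−f), so D = Cmin,ss·Vd·(1−f)/f.
D = 15 × 100 × (1−f)/f ≈ 15 × 100 × 3.00000 ≈ 4500.00 mg.

4500 mg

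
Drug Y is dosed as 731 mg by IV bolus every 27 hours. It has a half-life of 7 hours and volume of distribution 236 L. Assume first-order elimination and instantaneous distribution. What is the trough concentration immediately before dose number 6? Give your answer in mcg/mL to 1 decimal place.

f = (1/2)^(τ/t½) = (1/2)^(27/7) ≈ 0.0690.
C₀ = D/Vd = 731/236 ≈ 3.097 mcg/mL.
Before the 6th dose, 5 doses have been given. Superposition: Cmin = C₀·(f + f² + … + f^5).
≈ 3.097 × (0.0690 + 0.0048 + 0.0003 + 0.0000 + 0.0000) ≈ 3.097 × 0.0741 ≈ 0.229 mcg/mL.

0.2 mcg/mL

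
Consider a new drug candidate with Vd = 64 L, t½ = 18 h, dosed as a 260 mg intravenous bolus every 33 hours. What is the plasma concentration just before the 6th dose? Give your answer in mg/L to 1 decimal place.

1.6 mg/L

f = (1/2)^(τ/t½) = (1/2)^(33/18) ≈ 0.2806.
C₀ = D/Vd = 260/64 ≈ 4.062 mg/L.
Before the 6th dose, 5 doses have been given. Superposition: Cmin = C₀·(f + f² + … + f^5).
≈ 4.062 × (0.2806 + 0.0787 + 0.0221 + 0.0062 + 0.0017) ≈ 4.062 × 0.3893 ≈ 1.581 mg/L.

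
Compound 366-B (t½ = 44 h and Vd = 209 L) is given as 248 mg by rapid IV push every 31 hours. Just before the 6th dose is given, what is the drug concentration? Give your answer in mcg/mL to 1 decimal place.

1.7 mcg/mL

f = (1/2)^(τ/t½) = (1/2)^(31/44) ≈ 0.6136.
C₀ = D/Vd = 248/209 ≈ 1.187 mcg/mL.
Before the 6th dose, 5 doses have been given. Superposition: Cmin = C₀·(f + f² + … + f^5).
≈ 1.187 × (0.6136 + 0.3765 + 0.2310 + 0.1418 + 0.0870) ≈ 1.187 × 1.4499 ≈ 1.721 mcg/mL.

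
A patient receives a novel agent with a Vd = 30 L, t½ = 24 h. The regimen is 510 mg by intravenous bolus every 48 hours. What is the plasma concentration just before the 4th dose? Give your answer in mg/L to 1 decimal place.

f = (1/2)^(τ/t½) = (1/2)^(48/24) ≈ 0.2500.
C₀ = D/Vd = 510/30 ≈ 17.000 mg/L.
Before the 4th dose, 3 doses have been given. Superposition: Cmin = C₀·(f + f² + … + f^3).
≈ 17.000 × (0.2500 + 0.0625 + 0.0156) ≈ 17.000 × 0.3281 ≈ 5.578 mg/L.

5.6 mg/L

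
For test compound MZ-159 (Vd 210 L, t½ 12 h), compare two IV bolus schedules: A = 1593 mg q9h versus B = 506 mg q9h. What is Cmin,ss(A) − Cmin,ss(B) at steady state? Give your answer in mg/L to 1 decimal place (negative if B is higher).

Regimen A: f = (1/2)^(9/12) ≈ 0.5946; Cmin,ss = (1593/210)·f/(1−f) ≈ 11.126 mg/L.
Regimen B: f = (1/2)^(9/12) ≈ 0.5946; Cmin,ss = (506/210)·f/(1−f) ≈ 3.534 mg/L.
Difference ≈ 11.126 − 3.534 ≈ 7.592 mg/L.

7.6 mg/L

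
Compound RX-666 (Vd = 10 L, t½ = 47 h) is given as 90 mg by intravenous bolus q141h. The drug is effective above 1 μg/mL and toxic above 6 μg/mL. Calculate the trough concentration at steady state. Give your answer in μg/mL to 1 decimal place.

The dosing interval is 3 half-lives, so f = 2^(−3) = 0.125.
Accumulation ratio R = 1/(1 − f) = 1/0.875 = 8/7.
Single-dose peak C₀ = D/Vd = 90/10 = 9 μg/mL.
Steady-state peak Cmax,ss = C₀·R = 9 × 8/7 ≈ 10.286 μg/mL.
Steady-state trough Cmin,ss = Cmax,ss·f ≈ 10.286 × 0.125 ≈ 1.286 μg/mL.
Trough 1.3 μg/mL vs MEC 1 μg/mL: adequate.

1.3 μg/mL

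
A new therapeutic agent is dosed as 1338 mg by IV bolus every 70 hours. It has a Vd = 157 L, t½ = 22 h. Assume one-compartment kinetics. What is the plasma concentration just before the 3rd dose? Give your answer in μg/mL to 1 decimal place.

1.0 μg/mL

f = (1/2)^(τ/t½) = (1/2)^(70/22) ≈ 0.1102.
C₀ = D/Vd = 1338/157 ≈ 8.522 μg/mL.
Before the 3rd dose, 2 doses have been given. Superposition: Cmin = C₀·(f + f²).
≈ 8.522 × (0.1102 + 0.0121) ≈ 8.522 × 0.1223 ≈ 1.042 μg/mL.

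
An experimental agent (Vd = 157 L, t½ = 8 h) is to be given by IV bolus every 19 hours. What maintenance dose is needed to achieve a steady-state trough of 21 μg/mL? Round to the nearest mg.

τ/t½ = 19/8 ≈ 2.375, so f = (1/2)^(19/8) ≈ 0.192776.
Cmin,ss = (D/Vd)·f/(1−f), so D = Cmin,ss·Vd·(1−f)/f.
D = 21 × 157 × (1−f)/f ≈ 21 × 157 × 4.18737 ≈ 13805.76 mg.

13806 mg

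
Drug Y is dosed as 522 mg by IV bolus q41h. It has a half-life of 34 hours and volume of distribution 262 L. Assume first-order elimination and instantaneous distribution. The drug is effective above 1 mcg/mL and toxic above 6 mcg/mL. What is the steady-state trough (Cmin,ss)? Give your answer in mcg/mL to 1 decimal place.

k = ln2/t½ = ln2/34 ≈ 0.020387 h⁻¹; fraction remaining f = e^(−kτ) = e^(−0.020387×41) ≈ 0.4335.
Single-dose peak C₀ = D/Vd = 522/262 ≈ 1.992 mcg/mL.
Steady-state trough Cmin,ss = C₀·f/(1−f) ≈ 1.992 × 0.4335/0.5665 ≈ 1.524 mcg/mL.
Trough 1.5 mcg/mL vs MEC 1 mcg/mL: adequate.

1.5 mcg/mL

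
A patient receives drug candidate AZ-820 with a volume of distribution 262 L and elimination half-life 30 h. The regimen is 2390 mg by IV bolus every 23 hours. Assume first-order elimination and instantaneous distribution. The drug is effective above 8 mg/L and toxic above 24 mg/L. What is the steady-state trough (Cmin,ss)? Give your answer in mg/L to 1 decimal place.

k = ln2/t½ = ln2/30 ≈ 0.023105 h⁻¹; fraction remaining f = e^(−kτ) = e^(−0.023105×23) ≈ 0.5878.
Single-dose peak C₀ = D/Vd = 2390/262 ≈ 9.122 mg/L.
Steady-state trough Cmin,ss = C₀·f/(1−f) ≈ 9.122 × 0.5878/0.4122 ≈ 13.008 mg/L.
Trough 13.0 mg/L vs MEC 8 mg/L: adequate.

13.0 mg/L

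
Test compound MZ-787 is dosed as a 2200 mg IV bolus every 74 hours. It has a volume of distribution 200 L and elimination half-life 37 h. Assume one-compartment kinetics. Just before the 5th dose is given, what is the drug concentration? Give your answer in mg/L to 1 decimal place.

3.7 mg/L

f = (1/2)^(τ/t½) = (1/2)^(74/37) ≈ 0.2500.
C₀ = D/Vd = 2200/200 ≈ 11.000 mg/L.
Before the 5th dose, 4 doses have been given. Superposition: Cmin = C₀·(f + f² + … + f^4).
≈ 11.000 × (0.2500 + 0.0625 + 0.0156 + 0.0039) ≈ 11.000 × 0.3320 ≈ 3.652 mg/L.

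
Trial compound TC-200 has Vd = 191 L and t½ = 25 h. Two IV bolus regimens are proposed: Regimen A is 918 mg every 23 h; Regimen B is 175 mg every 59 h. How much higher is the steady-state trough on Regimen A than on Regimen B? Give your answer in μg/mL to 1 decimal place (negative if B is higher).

5.2 μg/mL

Regimen A: f = (1/2)^(23/25) ≈ 0.5285; Cmin,ss = (918/191)·f/(1−f) ≈ 5.387 μg/mL.
Regimen B: f = (1/2)^(59/25) ≈ 0.1948; Cmin,ss = (175/191)·f/(1−f) ≈ 0.222 μg/mL.
Difference ≈ 5.387 − 0.222 ≈ 5.165 μg/mL.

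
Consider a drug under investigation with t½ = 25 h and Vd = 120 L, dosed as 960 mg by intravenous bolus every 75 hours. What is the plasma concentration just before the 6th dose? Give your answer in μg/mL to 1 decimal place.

1.1 μg/mL

f = (1/2)^(τ/t½) = (1/2)^(75/25) ≈ 0.1250.
C₀ = D/Vd = 960/120 ≈ 8.000 μg/mL.
Before the 6th dose, 5 doses have been given. Superposition: Cmin = C₀·(f + f² + … + f^5).
≈ 8.000 × (0.1250 + 0.0156 + 0.0020 + 0.0002 + 0.0000) ≈ 8.000 × 0.1428 ≈ 1.142 μg/mL.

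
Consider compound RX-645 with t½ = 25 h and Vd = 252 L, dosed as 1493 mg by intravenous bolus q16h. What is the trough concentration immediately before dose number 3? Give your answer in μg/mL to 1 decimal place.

6.2 μg/mL

f = (1/2)^(τ/t½) = (1/2)^(16/25) ≈ 0.6417.
C₀ = D/Vd = 1493/252 ≈ 5.925 μg/mL.
Before the 3rd dose, 2 doses have been given. Superposition: Cmin = C₀·(f + f²).
≈ 5.925 × (0.6417 + 0.4118) ≈ 5.925 × 1.0535 ≈ 6.242 μg/mL.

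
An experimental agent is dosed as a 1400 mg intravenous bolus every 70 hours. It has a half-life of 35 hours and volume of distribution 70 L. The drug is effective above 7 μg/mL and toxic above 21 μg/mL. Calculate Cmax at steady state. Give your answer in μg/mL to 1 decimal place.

The dosing interval is 2 half-lives, so f = 2^(−2) = 0.25.
At steady state, R = 1/(1 − 0.25) = 4/3.
Single-dose peak C₀ = D/Vd = 1400/70 = 20 μg/mL.
Steady-state peak Cmax,ss = C₀·R = 20 × 4/3 ≈ 26.667 μg/mL.
Peak 26.7 μg/mL vs MTC 21 μg/mL: exceeds toxic threshold.

26.7 μg/mL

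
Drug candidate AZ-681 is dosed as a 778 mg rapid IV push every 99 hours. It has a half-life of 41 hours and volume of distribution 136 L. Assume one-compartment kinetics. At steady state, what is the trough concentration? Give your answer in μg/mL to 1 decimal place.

τ/t½ = 99/41 ≈ 2.4146, so fraction remaining f = (1/2)^(99/41) ≈ 0.1876.
Single-dose peak C₀ = D/Vd = 778/136 ≈ 5.721 μg/mL.
Steady-state trough Cmin,ss = C₀·f/(1−f) ≈ 5.721 × 0.1876/0.8124 ≈ 1.321 μg/mL.

1.3 μg/mL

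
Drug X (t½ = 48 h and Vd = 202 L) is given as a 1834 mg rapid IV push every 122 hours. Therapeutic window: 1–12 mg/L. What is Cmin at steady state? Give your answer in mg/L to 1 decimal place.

τ/t½ = 122/48 ≈ 2.5417, so fraction remaining f = (1/2)^(122/48) ≈ 0.1717.
Accumulation ratio R = 1/(1 − f) ≈ 1/0.8283 ≈ 1.2073.
Each bolus raises the concentration by D/Vd = 1834/202 ≈ 9.079 mg/L.
Cmax,ss = C₀/(1 − f) ≈ 9.079/0.8283 ≈ 10.961 mg/L.
One interval later, Cmin,ss = Cmax,ss·e^(−kτ) ≈ 10.961 × 0.1717 ≈ 1.882 mg/L.
Trough 1.9 mg/L vs MEC 1 mg/L: adequate.

1.9 mg/L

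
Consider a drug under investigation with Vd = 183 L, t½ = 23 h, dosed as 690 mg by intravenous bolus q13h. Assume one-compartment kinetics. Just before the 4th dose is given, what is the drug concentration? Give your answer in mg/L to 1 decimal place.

f = (1/2)^(τ/t½) = (1/2)^(13/23) ≈ 0.6759.
C₀ = D/Vd = 690/183 ≈ 3.770 mg/L.
Before the 4th dose, 3 doses have been given. Superposition: Cmin = C₀·(f + f² + … + f^3).
≈ 3.770 × (0.6759 + 0.4568 + 0.3088) ≈ 3.770 × 1.4415 ≈ 5.434 mg/L.

5.4 mg/L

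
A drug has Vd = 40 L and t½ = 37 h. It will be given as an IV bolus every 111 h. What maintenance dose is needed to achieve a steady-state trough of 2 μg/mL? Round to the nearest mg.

560 mg

τ/t½ = 111/37 ≈ 3, so f = (1/2)^(111/37) ≈ 0.125000.
Cmin,ss = (D/Vd)·f/(1−f), so D = Cmin,ss·Vd·(1−f)/f.
D = 2 × 40 × (1−f)/f ≈ 2 × 40 × 7.00000 ≈ 560.00 mg.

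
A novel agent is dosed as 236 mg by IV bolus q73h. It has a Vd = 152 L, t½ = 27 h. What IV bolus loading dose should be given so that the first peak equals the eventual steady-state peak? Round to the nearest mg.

f = (1/2)^(73/27) ≈ 0.153498; accumulation ratio R = 1/(1−f) ≈ 1.18133.
Loading dose to hit Cmax,ss on first dose: D_load = D_maint·R ≈ 236 × 1.18133 ≈ 278.79 mg.

279 mg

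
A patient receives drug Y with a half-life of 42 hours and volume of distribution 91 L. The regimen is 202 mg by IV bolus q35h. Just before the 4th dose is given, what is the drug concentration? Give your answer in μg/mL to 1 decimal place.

f = (1/2)^(τ/t½) = (1/2)^(35/42) ≈ 0.5612.
C₀ = D/Vd = 202/91 ≈ 2.220 μg/mL.
Before the 4th dose, 3 doses have been given. Superposition: Cmin = C₀·(f + f² + … + f^3).
≈ 2.220 × (0.5612 + 0.3149 + 0.1767) ≈ 2.220 × 1.0528 ≈ 2.337 μg/mL.

2.3 μg/mL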